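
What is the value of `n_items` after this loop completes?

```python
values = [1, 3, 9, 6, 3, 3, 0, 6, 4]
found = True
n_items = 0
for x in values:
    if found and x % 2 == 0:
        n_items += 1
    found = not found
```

Count even values at even positions
`n_items` takes the values: 0 → 1 → 2

Answer: 2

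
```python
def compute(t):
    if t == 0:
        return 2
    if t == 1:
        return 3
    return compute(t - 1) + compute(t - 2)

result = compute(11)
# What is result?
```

Build up from base cases: compute(0)=2, compute(1)=3, compute(2)=5, compute(3)=8, compute(4)=13, compute(5)=21, compute(6)=34, ..., compute(11)=377

Answer: 377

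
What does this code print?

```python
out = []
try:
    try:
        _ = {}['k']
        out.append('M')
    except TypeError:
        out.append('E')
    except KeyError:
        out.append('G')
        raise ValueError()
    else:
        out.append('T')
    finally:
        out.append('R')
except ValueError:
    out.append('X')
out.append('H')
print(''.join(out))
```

Execution trace: 'G' (inner except KeyError) → 'R' (inner finally) → 'X' (outer except ValueError) → 'H' (after the try/except). Output: GRXH

Answer: GRXH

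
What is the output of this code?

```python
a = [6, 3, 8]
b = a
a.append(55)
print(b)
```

Key concept: basic list aliasing.
Step by step:
`a = [6, 3, 8]` → a = [6, 3, 8]
`b = a` → b = [6, 3, 8] (same object as a)
`a.append(55)` → a = [6, 3, 8, 55] (same object as b); b = [6, 3, 8, 55] (same object as a)
`print(b)` → prints [6, 3, 8, 55]

Answer: [6, 3, 8, 55]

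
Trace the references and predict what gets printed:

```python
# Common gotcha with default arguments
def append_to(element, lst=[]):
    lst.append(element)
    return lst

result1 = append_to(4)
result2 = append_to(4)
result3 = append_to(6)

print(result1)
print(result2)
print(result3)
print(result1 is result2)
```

Key concept: mutable default argument gotcha.
Step by step:
`result1 = append_to(4)` → result1 = [4]
`result2 = append_to(4)` → result1 = [4, 4] (same object as result2); result2 = [4, 4] (same object as result1)
`result3 = append_to(6)` → result1 = [4, 4, 6] (same object as result2, result3); result2 = [4, 4, 6] (same object as result1, result3); result3 = [4, 4, 6] (same object as result1, result2)
`print(result1)` → prints [4, 4, 6]
`print(result2)` → prints [4, 4, 6]
`print(result3)` → prints [4, 4, 6]
`print(result1 is result2)` → prints True

Answer:
[4, 4, 6]
[4, 4, 6]
[4, 4, 6]
True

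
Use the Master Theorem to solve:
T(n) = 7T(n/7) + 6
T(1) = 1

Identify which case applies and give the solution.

a=7, b=7, f(n)=6. log_7(7) = 1. Since c=0 < 1, Case 1 applies: T(n) = Θ(n^log_b(a)) = O(n).

Answer: O(n) - Case 1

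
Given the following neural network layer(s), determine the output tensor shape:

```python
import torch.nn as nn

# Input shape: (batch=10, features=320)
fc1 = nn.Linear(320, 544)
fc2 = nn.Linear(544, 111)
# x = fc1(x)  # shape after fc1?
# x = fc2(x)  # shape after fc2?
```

Input: (10, 320) -> after fc1: (10, 544) -> Output: (10, 111)

Answer: (10, 111)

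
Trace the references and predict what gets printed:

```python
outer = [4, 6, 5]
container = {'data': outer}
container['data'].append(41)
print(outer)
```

Key concept: dict holds reference to list.
Step by step:
`outer = [4, 6, 5]` → outer = [4, 6, 5]
`container = {'data': outer}` → container = {'data': [4, 6, 5]}
`container['data'].append(41)` → outer = [4, 6, 5, 41]; container = {'data': [4, 6, 5, 41]}
`print(outer)` → prints [4, 6, 5, 41]

Answer: [4, 6, 5, 41]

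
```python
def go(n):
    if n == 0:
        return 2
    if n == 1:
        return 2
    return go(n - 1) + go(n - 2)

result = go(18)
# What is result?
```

Build up from base cases: go(0)=2, go(1)=2, go(2)=4, go(3)=6, go(4)=10, go(5)=16, go(6)=26, ..., go(18)=8362

Answer: 8362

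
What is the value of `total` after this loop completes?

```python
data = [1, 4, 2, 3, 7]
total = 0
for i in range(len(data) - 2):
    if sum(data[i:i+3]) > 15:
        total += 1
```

Count windows with sum > 15
`total` takes the values: 0

Answer: 0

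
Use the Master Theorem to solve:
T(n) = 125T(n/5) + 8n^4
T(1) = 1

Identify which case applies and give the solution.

a=125, b=5, f(n)=8n^4. log_5(125) = 3. Since c=4 > 3 and the regularity condition holds (125(n/5)^4 = (125/5^4)n^4 with 125/5^4 < 1), Case 3 applies: T(n) = Θ(f(n)) = O(n^4).

Answer: O(n^4) - Case 3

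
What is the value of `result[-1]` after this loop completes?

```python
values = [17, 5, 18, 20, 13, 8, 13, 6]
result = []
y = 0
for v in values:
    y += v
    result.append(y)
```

Cumulative sum ends at 100
`result` takes the values: [] → [17] → [17, 22] → [17, 22, 40] → [17, 22, 40, 60] → [17, 22, 40, 60, 73] → [17, 22, 40, 60, 73, 81] → [17, 22, 40, 60, 73, 81, 94] → [17, 22, 40, 60, 73, 81, 94, 100]
So `result[-1]` = 100

Answer: 100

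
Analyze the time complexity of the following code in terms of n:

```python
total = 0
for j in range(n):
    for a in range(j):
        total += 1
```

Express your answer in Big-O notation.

Each loop level contributes: n × n. Multiplying the contributions gives O(n^2).

Answer: O(n^2)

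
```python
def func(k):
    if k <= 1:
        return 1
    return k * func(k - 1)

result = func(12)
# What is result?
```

func(12) = 12 * 11 * 10 * 9 * 8 * 7 * 6 * 5 * 4 * 3 * 2 * 1 = 479001600

Answer: 479001600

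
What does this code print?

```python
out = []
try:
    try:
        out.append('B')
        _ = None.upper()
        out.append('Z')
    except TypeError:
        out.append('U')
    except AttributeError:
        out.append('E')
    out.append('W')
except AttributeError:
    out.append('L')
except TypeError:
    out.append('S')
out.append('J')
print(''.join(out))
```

Execution trace: 'B' (inner try body) → 'E' (inner except AttributeError) → 'W' (try body, no exception) → 'J' (after the try/except). Output: BEWJ

Answer: BEWJ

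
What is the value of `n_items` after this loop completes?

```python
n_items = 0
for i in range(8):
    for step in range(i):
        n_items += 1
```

Triangle number: 0+1+2+...+7
`n_items` takes the values: 0 → 1 → 2 → 3 → 4 → 5 → 6 → 7 → 8 → 9 → 10 → 11 → 12 → 13 → 14 → 15 → 16 → 17 → 18 → 19 → 20 → 21 → 22 → 23 → 24 → 25 → 26 → 27 → 28

Answer: 28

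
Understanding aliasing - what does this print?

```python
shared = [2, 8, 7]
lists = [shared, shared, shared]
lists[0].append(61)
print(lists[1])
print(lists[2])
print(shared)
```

Key concept: list of same reference.
Step by step:
`shared = [2, 8, 7]` → shared = [2, 8, 7]
`lists = [shared, shared, shared]` → lists = [[2, 8, 7], [2, 8, 7], [2, 8, 7]]
`lists[0].append(61)` → shared = [2, 8, 7, 61]; lists = [[2, 8, 7, 61], [2, 8, 7, 61], [2, 8, 7, 61]]
`print(lists[1])` → prints [2, 8, 7, 61]
`print(lists[2])` → prints [2, 8, 7, 61]
`print(shared)` → prints [2, 8, 7, 61]

Answer:
[2, 8, 7, 61]
[2, 8, 7, 61]
[2, 8, 7, 61]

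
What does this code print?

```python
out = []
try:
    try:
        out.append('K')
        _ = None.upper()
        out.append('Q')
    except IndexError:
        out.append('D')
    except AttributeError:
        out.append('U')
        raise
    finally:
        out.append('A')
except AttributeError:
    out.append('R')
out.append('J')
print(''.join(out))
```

Execution trace: 'K' (inner try body) → 'U' (inner except AttributeError) → 'A' (inner finally) → 'R' (outer except AttributeError) → 'J' (after the try/except). Output: KUARJ

Answer: KUARJ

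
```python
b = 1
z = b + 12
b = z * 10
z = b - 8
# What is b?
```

Trace:
`b = 1` → b = 1
`z = b + 12` → z = 13
`b = z * 10` → b = 130
`z = b - 8` → z = 122
So b = 130

Answer: 130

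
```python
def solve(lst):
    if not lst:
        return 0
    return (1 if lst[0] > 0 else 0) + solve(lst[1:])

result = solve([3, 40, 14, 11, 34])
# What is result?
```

Count of positive elements in [3, 40, 14, 11, 34] = 5

Answer: 5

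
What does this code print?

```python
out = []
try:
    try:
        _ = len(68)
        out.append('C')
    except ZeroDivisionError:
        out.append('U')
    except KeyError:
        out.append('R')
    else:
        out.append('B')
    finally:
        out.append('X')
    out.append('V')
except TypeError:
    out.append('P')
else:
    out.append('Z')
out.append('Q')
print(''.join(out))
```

Execution trace: 'X' (inner finally) → 'P' (except TypeError) → 'Q' (after the try/except). Output: XPQ

Answer: XPQ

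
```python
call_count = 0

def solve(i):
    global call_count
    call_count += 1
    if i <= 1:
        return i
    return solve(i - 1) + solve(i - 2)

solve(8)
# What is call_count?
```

Calls(i) = 1 + Calls(i-1) + Calls(i-2); Calls(0)=Calls(1)=1. For i=8 this gives 67.

Answer: 67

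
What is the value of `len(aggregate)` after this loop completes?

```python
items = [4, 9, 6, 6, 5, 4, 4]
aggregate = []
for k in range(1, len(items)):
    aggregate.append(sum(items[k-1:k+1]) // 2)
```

Number of 2-element averages
`aggregate` takes the values: [] → [6] → [6, 7] → [6, 7, 6] → [6, 7, 6, 5] → [6, 7, 6, 5, 4] → [6, 7, 6, 5, 4, 4]
So `len(aggregate)` = 6

Answer: 6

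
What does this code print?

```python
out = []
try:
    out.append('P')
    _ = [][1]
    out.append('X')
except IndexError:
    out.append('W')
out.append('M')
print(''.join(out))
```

Execution trace: 'P' (try body) → 'W' (except IndexError) → 'M' (after the try/except). Output: PWM

Answer: PWM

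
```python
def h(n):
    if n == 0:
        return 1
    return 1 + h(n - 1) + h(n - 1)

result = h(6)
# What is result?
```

h(n) = 1 + 2·h(n-1), h(0)=1. Closed form: (1+1)·2^6 - 1 = 127.

Answer: 127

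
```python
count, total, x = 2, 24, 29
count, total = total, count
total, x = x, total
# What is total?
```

Trace:
`count, total, x = 2, 24, 29` → count = 2; total = 24; x = 29
`count, total = total, count` → count = 24; total = 2
`total, x = x, total` → total = 29; x = 2
So total = 29

Answer: 29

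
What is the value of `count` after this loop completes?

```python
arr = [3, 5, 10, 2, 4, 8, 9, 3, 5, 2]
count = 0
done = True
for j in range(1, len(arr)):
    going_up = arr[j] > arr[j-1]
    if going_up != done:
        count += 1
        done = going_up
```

Count direction changes in [3, 5, 10, 2, 4, 8, 9, 3, 5, 2]
`count` takes the values: 0 → 1 → 2 → 3 → 4 → 5

Answer: 5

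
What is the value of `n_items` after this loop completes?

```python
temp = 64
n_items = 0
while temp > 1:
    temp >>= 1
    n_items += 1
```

Count right shifts until 1
`n_items` takes the values: 0 → 1 → 2 → 3 → 4 → 5 → 6

Answer: 6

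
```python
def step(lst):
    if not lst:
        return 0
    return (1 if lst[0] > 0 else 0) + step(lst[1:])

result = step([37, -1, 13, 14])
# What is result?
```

Count of positive elements in [37, -1, 13, 14] = 3

Answer: 3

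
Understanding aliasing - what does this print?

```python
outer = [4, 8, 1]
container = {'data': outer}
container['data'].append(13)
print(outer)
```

Key concept: dict holds reference to list.
Step by step:
`outer = [4, 8, 1]` → outer = [4, 8, 1]
`container = {'data': outer}` → container = {'data': [4, 8, 1]}
`container['data'].append(13)` → outer = [4, 8, 1, 13]; container = {'data': [4, 8, 1, 13]}
`print(outer)` → prints [4, 8, 1, 13]

Answer: [4, 8, 1, 13]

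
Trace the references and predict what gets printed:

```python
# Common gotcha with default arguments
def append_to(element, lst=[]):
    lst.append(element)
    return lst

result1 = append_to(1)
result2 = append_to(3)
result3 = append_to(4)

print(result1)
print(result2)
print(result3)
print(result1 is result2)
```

Key concept: mutable default argument gotcha.
Step by step:
`result1 = append_to(1)` → result1 = [1]
`result2 = append_to(3)` → result1 = [1, 3] (same object as result2); result2 = [1, 3] (same object as result1)
`result3 = append_to(4)` → result1 = [1, 3, 4] (same object as result2, result3); result2 = [1, 3, 4] (same object as result1, result3); result3 = [1, 3, 4] (same object as result1, result2)
`print(result1)` → prints [1, 3, 4]
`print(result2)` → prints [1, 3, 4]
`print(result3)` → prints [1, 3, 4]
`print(result1 is result2)` → prints True

Answer:
[1, 3, 4]
[1, 3, 4]
[1, 3, 4]
True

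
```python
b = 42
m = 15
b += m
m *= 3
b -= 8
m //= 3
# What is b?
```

Trace:
`b = 42` → b = 42
`m = 15` → m = 15
`b += m` → b = 57
`m *= 3` → m = 45
`b -= 8` → b = 49
`m //= 3` → m = 15
So b = 49

Answer: 49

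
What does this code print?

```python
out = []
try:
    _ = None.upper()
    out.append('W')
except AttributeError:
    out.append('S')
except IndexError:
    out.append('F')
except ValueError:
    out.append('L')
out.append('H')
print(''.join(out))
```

Execution trace: 'S' (except AttributeError) → 'H' (after the try/except). Output: SH

Answer: SH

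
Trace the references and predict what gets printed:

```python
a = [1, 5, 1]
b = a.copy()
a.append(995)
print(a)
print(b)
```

Key concept: list.copy() creates independent copy.
Step by step:
`a = [1, 5, 1]` → a = [1, 5, 1]
`b = a.copy()` → b = [1, 5, 1]
`a.append(995)` → a = [1, 5, 1, 995]
`print(a)` → prints [1, 5, 1, 995]
`print(b)` → prints [1, 5, 1]

Answer:
[1, 5, 1, 995]
[1, 5, 1]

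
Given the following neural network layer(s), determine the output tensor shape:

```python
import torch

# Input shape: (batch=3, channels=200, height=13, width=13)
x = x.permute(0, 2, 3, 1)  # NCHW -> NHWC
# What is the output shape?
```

Input: (3, 200, 13, 13) -> Output: (3, 13, 13, 200)

Answer: (3, 13, 13, 200)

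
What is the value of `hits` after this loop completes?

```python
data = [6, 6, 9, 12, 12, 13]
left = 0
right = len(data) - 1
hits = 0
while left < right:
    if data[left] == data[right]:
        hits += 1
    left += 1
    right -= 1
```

Count matching pairs from ends
`hits` takes the values: 0

Answer: 0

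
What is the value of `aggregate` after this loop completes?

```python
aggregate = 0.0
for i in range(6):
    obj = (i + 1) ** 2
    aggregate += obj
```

Sum of squared losses 1² + 2² + ... + 6²
`aggregate` takes the values: 0.0 → 1.0 → 5.0 → 14.0 → 30.0 → 55.0 → 91.0

Answer: 91.0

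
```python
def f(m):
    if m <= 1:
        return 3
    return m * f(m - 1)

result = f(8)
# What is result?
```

f(8) = 8 * 7 * 6 * 5 * 4 * 3 * 2 * 3 = 120960

Answer: 120960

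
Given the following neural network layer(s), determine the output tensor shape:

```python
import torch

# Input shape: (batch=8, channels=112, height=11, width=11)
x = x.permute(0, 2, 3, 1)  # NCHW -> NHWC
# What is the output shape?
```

Input: (8, 112, 11, 11) -> Output: (8, 11, 11, 112)

Answer: (8, 11, 11, 112)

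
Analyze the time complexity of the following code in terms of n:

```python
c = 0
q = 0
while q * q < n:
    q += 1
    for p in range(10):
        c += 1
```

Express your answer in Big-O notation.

Each loop level contributes: √n × 1. Multiplying the contributions gives O(√n).

Answer: O(√n)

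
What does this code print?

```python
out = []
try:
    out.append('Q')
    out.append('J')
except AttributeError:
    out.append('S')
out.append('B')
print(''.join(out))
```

Execution trace: 'Q' (try body) → 'J' (try body, no exception) → 'B' (after the try/except). Output: QJB

Answer: QJB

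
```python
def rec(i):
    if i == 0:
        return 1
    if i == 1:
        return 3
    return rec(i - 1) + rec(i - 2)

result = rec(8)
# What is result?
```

Build up from base cases: rec(0)=1, rec(1)=3, rec(2)=4, rec(3)=7, rec(4)=11, rec(5)=18, rec(6)=29, ..., rec(8)=76

Answer: 76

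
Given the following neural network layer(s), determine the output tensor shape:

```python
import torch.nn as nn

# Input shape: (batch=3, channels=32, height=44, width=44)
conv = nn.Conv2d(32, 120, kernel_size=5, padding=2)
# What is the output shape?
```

Input: (3, 32, 44, 44) -> Output: (3, 120, 44, 44)

Answer: (3, 120, 44, 44)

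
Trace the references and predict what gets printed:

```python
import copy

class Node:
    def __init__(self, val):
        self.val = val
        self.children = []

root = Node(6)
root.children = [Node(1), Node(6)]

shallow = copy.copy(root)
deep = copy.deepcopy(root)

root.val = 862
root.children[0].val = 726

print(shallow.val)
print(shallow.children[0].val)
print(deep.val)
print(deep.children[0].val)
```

Key concept: deep copy with custom objects.
Step by step:
`root = Node(6)` → root = Node(val=6, children=[])
`root.children = [Node(1), Node(6)]` → root = Node(val=6, children=[Node(val=1, children=[]), Node(val=6, children=[])])
`shallow = copy.copy(root)` → shallow = Node(val=6, children=[Node(val=1, children=[]), Node(val=6, children=[])])
`deep = copy.deepcopy(root)` → deep = Node(val=6, children=[Node(val=1, children=[]), Node(val=6, children=[])])
`root.val = 862` → root = Node(val=862, children=[Node(val=1, children=[]), Node(val=6, children=[])])
`root.children[0].val = 726` → root = Node(val=862, children=[Node(val=726, children=[]), Node(val=6, children=[])]); shallow = Node(val=6, children=[Node(val=726, children=[]), Node(val=6, children=[])])
`print(shallow.val)` → prints 6
`print(shallow.children[0].val)` → prints 726
`print(deep.val)` → prints 6
`print(deep.children[0].val)` → prints 1

Answer:
6
726
6
1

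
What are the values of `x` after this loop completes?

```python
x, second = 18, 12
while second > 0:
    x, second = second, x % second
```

GCD of 18 and 12
`x` takes the values: 18 → 12 → 6

Answer: 6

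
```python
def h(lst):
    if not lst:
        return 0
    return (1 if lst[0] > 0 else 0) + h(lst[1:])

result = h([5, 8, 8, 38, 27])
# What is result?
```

Count of positive elements in [5, 8, 8, 38, 27] = 5

Answer: 5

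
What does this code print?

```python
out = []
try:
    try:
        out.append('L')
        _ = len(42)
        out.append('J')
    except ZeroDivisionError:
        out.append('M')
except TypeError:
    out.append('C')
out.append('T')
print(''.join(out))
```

Execution trace: 'L' (try body) → 'C' (outer except TypeError) → 'T' (after the try/except). Output: LCT

Answer: LCT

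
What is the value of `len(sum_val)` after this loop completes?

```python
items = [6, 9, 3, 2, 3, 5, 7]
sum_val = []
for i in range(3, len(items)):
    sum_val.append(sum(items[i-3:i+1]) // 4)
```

Number of 4-element averages
`sum_val` takes the values: [] → [5] → [5, 4] → [5, 4, 3] → [5, 4, 3, 4]
So `len(sum_val)` = 4

Answer: 4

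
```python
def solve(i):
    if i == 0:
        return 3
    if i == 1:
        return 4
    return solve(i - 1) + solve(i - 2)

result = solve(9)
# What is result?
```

Build up from base cases: solve(0)=3, solve(1)=4, solve(2)=7, solve(3)=11, solve(4)=18, solve(5)=29, solve(6)=47, ..., solve(9)=199

Answer: 199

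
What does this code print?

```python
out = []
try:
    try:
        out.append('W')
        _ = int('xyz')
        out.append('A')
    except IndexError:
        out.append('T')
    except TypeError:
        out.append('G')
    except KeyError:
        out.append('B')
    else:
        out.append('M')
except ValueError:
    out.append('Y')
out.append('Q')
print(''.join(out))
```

Execution trace: 'W' (try body) → 'Y' (outer except ValueError) → 'Q' (after the try/except). Output: WYQ

Answer: WYQ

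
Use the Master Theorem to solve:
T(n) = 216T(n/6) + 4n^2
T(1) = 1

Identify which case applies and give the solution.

a=216, b=6, f(n)=4n^2. log_6(216) = 3. Since c=2 < 3, Case 1 applies: T(n) = Θ(n^log_b(a)) = O(n^3).

Answer: O(n^3) - Case 1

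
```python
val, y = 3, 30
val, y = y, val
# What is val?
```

Trace:
`val, y = 3, 30` → val = 3; y = 30
`val, y = y, val` → val = 30; y = 3
So val = 30

Answer: 30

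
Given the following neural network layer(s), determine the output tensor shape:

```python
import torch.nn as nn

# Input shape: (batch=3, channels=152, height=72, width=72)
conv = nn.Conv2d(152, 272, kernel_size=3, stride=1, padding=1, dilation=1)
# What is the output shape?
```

Input: (3, 152, 72, 72) -> Output: (3, 272, 72, 72)

Answer: (3, 272, 72, 72)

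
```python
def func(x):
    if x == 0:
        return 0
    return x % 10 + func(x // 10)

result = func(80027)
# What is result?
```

Sum of digits of 80027: 7 + 2 + 0 + 0 + 8 = 17

Answer: 17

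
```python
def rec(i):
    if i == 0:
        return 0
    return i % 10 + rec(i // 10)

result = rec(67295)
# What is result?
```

Sum of digits of 67295: 5 + 9 + 2 + 7 + 6 = 29

Answer: 29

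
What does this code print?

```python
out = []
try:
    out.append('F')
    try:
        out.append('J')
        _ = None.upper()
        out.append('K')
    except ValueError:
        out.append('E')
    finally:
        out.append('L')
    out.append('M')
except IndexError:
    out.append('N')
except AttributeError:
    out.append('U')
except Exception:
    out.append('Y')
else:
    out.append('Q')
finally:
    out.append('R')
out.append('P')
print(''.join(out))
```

Execution trace: 'F' (try body) → 'J' (inner try body) → 'L' (inner finally) → 'U' (except AttributeError) → 'R' (finally) → 'P' (after the try/except). Output: FJLURP

Answer: FJLURP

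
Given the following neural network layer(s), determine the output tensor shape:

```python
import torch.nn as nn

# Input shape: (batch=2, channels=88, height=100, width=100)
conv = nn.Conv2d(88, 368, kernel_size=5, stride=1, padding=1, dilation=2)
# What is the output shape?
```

Input: (2, 88, 100, 100) -> Output: (2, 368, 94, 94)

Answer: (2, 368, 94, 94)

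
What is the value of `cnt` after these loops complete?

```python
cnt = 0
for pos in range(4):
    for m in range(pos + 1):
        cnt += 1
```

Triangle: 1 + 2 + ... + 4
`cnt` takes the values: 0 → 1 → 2 → 3 → 4 → 5 → 6 → 7 → 8 → 9 → 10

Answer: 10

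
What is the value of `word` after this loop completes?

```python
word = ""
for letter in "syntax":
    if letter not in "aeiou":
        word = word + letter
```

Remove vowels from 'syntax'
`word` takes the values: "" → "s" → "sy" → "syn" → "synt" → "syntx"

Answer: "syntx"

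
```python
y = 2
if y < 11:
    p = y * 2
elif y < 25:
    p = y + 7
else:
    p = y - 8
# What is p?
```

Trace:
`y = 2` → y = 2
`if y < 11: ...` → y < 11 is True → p = 4
So p = 4

Answer: 4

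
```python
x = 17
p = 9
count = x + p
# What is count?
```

Trace:
`x = 17` → x = 17
`p = 9` → p = 9
`count = x + p` → count = 26
So count = 26

Answer: 26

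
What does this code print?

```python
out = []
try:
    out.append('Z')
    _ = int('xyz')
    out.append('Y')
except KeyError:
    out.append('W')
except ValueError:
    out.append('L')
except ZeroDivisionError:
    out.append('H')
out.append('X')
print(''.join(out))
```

Execution trace: 'Z' (try body) → 'L' (except ValueError) → 'X' (after the try/except). Output: ZLX

Answer: ZLX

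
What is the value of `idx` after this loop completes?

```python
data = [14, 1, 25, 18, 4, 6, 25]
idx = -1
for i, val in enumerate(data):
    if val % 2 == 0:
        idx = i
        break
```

First even number index in [14, 1, 25, 18, 4, 6, 25]
`idx` takes the values: -1 → 0

Answer: 0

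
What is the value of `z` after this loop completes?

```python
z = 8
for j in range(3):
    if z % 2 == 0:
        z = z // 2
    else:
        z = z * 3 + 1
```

Collatz-style transformation from 8
`z` takes the values: 8 → 4 → 2 → 1

Answer: 1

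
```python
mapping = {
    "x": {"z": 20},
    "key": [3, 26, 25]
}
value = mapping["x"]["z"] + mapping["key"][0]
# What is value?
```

Trace:
`mapping = { ...` → mapping = {'x': {'z': 20}, 'key': [3, 26, 25]}
`value = mapping["x"]["z"] + mapping["key"][0]` → value = 23
So value = 23

Answer: 23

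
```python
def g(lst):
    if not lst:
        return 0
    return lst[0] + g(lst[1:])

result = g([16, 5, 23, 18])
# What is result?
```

16 + 5 + 23 + 18 + 0 = 62

Answer: 62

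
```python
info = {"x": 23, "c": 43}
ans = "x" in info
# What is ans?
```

Trace:
`info = {"x": 23, "c": 43}` → info = {'x': 23, 'c': 43}
`ans = "x" in info` → ans = True
So ans = True

Answer: True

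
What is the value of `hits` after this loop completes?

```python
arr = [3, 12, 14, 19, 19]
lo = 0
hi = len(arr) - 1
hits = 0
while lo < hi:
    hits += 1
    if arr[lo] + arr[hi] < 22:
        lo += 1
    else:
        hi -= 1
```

Steps to find pair summing to 22
`hits` takes the values: 0 → 1 → 2 → 3 → 4

Answer: 4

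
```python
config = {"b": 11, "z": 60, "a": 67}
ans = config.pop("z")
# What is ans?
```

Trace:
`config = {"b": 11, "z": 60, "a": 67}` → config = {'b': 11, 'z': 60, 'a': 67}
`ans = config.pop("z")` → config = {'b': 11, 'a': 67}; ans = 60
So ans = 60

Answer: 60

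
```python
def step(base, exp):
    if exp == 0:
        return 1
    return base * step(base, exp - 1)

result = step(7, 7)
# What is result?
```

step(7, 7) = 7 * 7 * 7 * 7 * 7 * 7 * 7 = 823543

Answer: 823543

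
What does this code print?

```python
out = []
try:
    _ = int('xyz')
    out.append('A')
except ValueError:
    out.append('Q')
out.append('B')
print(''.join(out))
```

Execution trace: 'Q' (except ValueError) → 'B' (after the try/except). Output: QB

Answer: QB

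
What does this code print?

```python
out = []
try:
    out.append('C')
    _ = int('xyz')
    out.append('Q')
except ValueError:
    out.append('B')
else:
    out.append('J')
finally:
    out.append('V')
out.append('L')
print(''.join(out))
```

Execution trace: 'C' (try body) → 'B' (except ValueError) → 'V' (finally) → 'L' (after the try/except). Output: CBVL

Answer: CBVL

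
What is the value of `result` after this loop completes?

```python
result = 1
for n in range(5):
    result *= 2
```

2^5 = 32
`result` takes the values: 1 → 2 → 4 → 8 → 16 → 32

Answer: 32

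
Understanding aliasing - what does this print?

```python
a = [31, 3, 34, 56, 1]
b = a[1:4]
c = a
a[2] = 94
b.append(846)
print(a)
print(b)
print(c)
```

Key concept: slice vs alias.
Step by step:
`a = [31, 3, 34, 56, 1]` → a = [31, 3, 34, 56, 1]
`b = a[1:4]` → b = [3, 34, 56]
`c = a` → c = [31, 3, 34, 56, 1] (same object as a)
`a[2] = 94` → a = [31, 3, 94, 56, 1] (same object as c); c = [31, 3, 94, 56, 1] (same object as a)
`b.append(846)` → b = [3, 34, 56, 846]
`print(a)` → prints [31, 3, 94, 56, 1]
`print(b)` → prints [3, 34, 56, 846]
`print(c)` → prints [31, 3, 94, 56, 1]

Answer:
[31, 3, 94, 56, 1]
[3, 34, 56, 846]
[31, 3, 94, 56, 1]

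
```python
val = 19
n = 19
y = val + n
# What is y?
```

Trace:
`val = 19` → val = 19
`n = 19` → n = 19
`y = val + n` → y = 38
So y = 38

Answer: 38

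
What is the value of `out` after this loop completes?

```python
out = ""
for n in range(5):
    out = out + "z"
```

Repeat 'z' 5 times
`out` takes the values: "" → "z" → "zz" → "zzz" → "zzzz" → "zzzzz"

Answer: "zzzzz"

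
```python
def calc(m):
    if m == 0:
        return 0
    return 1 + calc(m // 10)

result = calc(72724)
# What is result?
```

Count of digits of 72724: 5

Answer: 5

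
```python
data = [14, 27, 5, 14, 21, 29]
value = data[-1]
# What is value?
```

Trace:
`data = [14, 27, 5, 14, 21, 29]` → data = [14, 27, 5, 14, 21, 29]
`value = data[-1]` → value = 29
So value = 29

Answer: 29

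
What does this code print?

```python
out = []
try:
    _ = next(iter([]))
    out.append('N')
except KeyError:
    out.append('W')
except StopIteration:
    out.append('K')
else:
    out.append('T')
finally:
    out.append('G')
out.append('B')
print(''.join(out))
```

Execution trace: 'K' (except StopIteration) → 'G' (finally) → 'B' (after the try/except). Output: KGB

Answer: KGB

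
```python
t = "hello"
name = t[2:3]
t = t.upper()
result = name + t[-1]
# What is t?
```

Trace:
`t = "hello"` → t = 'hello'
`name = t[2:3]` → name = 'l'
`t = t.upper()` → t = 'HELLO'
`result = name + t[-1]` → result = 'lO'
So t = 'HELLO'

Answer: 'HELLO'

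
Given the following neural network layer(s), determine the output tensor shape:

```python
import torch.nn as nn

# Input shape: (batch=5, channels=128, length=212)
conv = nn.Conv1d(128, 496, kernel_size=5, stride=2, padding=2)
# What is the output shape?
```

Input: (5, 128, 212) -> Output: (5, 496, 106)

Answer: (5, 496, 106)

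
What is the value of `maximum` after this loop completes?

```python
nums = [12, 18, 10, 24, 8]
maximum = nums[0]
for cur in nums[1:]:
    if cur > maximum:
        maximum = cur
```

Maximum of [12, 18, 10, 24, 8]
`maximum` takes the values: 12 → 18 → 24

Answer: 24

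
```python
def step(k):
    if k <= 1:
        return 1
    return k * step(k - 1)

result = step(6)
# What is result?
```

step(6) = 6 * 5 * 4 * 3 * 2 * 1 = 720

Answer: 720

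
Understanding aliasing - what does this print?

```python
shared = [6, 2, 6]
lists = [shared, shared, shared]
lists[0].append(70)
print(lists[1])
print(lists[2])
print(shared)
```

Key concept: list of same reference.
Step by step:
`shared = [6, 2, 6]` → shared = [6, 2, 6]
`lists = [shared, shared, shared]` → lists = [[6, 2, 6], [6, 2, 6], [6, 2, 6]]
`lists[0].append(70)` → shared = [6, 2, 6, 70]; lists = [[6, 2, 6, 70], [6, 2, 6, 70], [6, 2, 6, 70]]
`print(lists[1])` → prints [6, 2, 6, 70]
`print(lists[2])` → prints [6, 2, 6, 70]
`print(shared)` → prints [6, 2, 6, 70]

Answer:
[6, 2, 6, 70]
[6, 2, 6, 70]
[6, 2, 6, 70]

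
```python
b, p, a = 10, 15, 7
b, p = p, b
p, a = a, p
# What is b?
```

Trace:
`b, p, a = 10, 15, 7` → b = 10; p = 15; a = 7
`b, p = p, b` → b = 15; p = 10
`p, a = a, p` → p = 7; a = 10
So b = 15

Answer: 15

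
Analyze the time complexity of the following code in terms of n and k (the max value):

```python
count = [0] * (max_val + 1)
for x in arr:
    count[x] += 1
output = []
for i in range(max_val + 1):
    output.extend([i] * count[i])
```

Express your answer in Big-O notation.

This is Counting sort (k = max value). Time complexity: O(n + k).

Answer: O(n + k)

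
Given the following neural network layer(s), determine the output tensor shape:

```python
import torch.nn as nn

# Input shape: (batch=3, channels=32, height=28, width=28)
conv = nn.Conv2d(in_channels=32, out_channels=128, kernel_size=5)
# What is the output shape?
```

Input: (3, 32, 28, 28) -> Output: (3, 128, 24, 24)

Answer: (3, 128, 24, 24)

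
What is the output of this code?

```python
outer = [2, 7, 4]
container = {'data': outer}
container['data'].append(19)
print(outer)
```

Key concept: dict holds reference to list.
Step by step:
`outer = [2, 7, 4]` → outer = [2, 7, 4]
`container = {'data': outer}` → container = {'data': [2, 7, 4]}
`container['data'].append(19)` → outer = [2, 7, 4, 19]; container = {'data': [2, 7, 4, 19]}
`print(outer)` → prints [2, 7, 4, 19]

Answer: [2, 7, 4, 19]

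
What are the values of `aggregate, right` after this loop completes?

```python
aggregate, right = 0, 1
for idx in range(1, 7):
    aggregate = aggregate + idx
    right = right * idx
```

Sum and factorial of 1 to 6
`aggregate, right` takes the values: (0, 1) → (1, 1) → (3, 1) → (3, 2) → (6, 2) → (6, 6) → (10, 6) → (10, 24) → (15, 24) → (15, 120) → (21, 120) → (21, 720)

Answer: 21, 720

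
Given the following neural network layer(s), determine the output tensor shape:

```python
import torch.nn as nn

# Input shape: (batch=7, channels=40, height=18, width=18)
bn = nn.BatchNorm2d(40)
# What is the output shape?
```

Input: (7, 40, 18, 18) -> Output: (7, 40, 18, 18)

Answer: (7, 40, 18, 18)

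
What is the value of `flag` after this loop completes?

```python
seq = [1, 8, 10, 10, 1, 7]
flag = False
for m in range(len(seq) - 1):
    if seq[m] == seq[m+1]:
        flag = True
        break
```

Check consecutive duplicates in [1, 8, 10, 10, 1, 7]
`flag` takes the values: False → True

Answer: True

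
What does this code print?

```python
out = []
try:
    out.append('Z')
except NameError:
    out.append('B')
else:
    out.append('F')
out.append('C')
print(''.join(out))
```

Execution trace: 'Z' (try body, no exception) → 'F' (else) → 'C' (after the try/except). Output: ZFC

Answer: ZFC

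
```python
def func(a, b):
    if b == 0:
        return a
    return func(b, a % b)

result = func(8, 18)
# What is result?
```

func(8, 18) -> func(18, 8) -> func(8, 2) -> func(2, 0) -> 2

Answer: 2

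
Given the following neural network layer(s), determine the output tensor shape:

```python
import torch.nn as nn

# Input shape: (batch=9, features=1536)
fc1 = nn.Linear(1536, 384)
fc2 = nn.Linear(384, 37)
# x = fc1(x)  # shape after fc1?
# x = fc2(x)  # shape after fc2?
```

Input: (9, 1536) -> after fc1: (9, 384) -> Output: (9, 37)

Answer: (9, 37)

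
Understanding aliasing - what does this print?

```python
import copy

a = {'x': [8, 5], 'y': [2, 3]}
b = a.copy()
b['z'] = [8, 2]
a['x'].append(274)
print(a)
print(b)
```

Key concept: shallow copy of dict with mutable values.
Step by step:
`a = {'x': [8, 5], 'y': [2, 3]}` → a = {'x': [8, 5], 'y': [2, 3]}
`b = a.copy()` → b = {'x': [8, 5], 'y': [2, 3]}
`b['z'] = [8, 2]` → b = {'x': [8, 5], 'y': [2, 3], 'z': [8, 2]}
`a['x'].append(274)` → a = {'x': [8, 5, 274], 'y': [2, 3]}; b = {'x': [8, 5, 274], 'y': [2, 3], 'z': [8, 2]}
`print(a)` → prints {'x': [8, 5, 274], 'y': [2, 3]}
`print(b)` → prints {'x': [8, 5, 274], 'y': [2, 3], 'z': [8, 2]}

Answer:
{'x': [8, 5, 274], 'y': [2, 3]}
{'x': [8, 5, 274], 'y': [2, 3], 'z': [8, 2]}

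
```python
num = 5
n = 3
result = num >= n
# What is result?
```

Trace:
`num = 5` → num = 5
`n = 3` → n = 3
`result = num >= n` → result = True
So result = True

Answer: True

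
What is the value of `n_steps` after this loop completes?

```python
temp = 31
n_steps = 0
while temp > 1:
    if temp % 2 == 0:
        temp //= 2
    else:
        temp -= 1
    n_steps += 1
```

Steps to reduce 31 to 1
`n_steps` takes the values: 0 → 1 → 2 → 3 → 4 → 5 → 6 → 7 → 8

Answer: 8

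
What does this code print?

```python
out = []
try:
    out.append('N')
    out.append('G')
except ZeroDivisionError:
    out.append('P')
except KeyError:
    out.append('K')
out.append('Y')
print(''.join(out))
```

Execution trace: 'N' (try body) → 'G' (try body, no exception) → 'Y' (after the try/except). Output: NGY

Answer: NGY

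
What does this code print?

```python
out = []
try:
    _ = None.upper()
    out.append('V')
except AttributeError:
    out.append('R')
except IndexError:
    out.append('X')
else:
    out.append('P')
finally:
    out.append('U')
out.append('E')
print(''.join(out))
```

Execution trace: 'R' (except AttributeError) → 'U' (finally) → 'E' (after the try/except). Output: RUE

Answer: RUE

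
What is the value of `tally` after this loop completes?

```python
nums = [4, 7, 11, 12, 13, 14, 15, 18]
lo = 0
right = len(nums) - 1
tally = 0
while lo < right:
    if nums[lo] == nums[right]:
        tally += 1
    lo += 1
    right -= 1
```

Count matching pairs from ends
`tally` takes the values: 0

Answer: 0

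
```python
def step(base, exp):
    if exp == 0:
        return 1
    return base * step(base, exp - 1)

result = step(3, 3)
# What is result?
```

step(3, 3) = 3 * 3 * 3 = 27

Answer: 27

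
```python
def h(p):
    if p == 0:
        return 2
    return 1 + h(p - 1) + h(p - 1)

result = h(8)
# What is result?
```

h(p) = 1 + 2·h(p-1), h(0)=2. Closed form: (2+1)·2^8 - 1 = 767.

Answer: 767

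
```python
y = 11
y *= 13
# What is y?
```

Trace:
`y = 11` → y = 11
`y *= 13` → y = 143
So y = 143

Answer: 143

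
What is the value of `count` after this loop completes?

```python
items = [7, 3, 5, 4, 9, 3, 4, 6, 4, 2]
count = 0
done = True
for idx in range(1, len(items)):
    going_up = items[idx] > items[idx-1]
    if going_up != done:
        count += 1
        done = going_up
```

Count direction changes in [7, 3, 5, 4, 9, 3, 4, 6, 4, 2]
`count` takes the values: 0 → 1 → 2 → 3 → 4 → 5 → 6 → 7

Answer: 7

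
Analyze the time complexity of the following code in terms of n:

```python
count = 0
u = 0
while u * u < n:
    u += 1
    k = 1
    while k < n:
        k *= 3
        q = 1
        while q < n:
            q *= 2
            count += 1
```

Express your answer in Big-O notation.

Each loop level contributes: √n × log n × log n. Multiplying the contributions gives O(√n log² n).

Answer: O(√n log² n)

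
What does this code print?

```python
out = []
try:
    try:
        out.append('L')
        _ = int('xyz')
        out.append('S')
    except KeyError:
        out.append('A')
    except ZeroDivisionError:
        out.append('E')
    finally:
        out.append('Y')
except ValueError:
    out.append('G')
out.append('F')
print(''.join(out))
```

Execution trace: 'L' (try body) → 'Y' (finally) → 'G' (outer except ValueError) → 'F' (after the try/except). Output: LYGF

Answer: LYGF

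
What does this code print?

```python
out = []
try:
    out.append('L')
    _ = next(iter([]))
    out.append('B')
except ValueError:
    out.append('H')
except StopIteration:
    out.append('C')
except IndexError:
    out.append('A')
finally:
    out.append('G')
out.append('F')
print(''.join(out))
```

Execution trace: 'L' (try body) → 'C' (except StopIteration) → 'G' (finally) → 'F' (after the try/except). Output: LCGF

Answer: LCGF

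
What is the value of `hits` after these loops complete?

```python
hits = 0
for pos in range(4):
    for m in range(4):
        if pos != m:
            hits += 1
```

4² - 4 (exclude diagonal)
`hits` takes the values: 0 → 1 → 2 → 3 → 4 → 5 → 6 → 7 → 8 → 9 → 10 → 11 → 12

Answer: 12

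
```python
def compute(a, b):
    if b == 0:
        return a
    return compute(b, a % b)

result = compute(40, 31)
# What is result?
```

compute(40, 31) -> compute(31, 9) -> compute(9, 4) -> compute(4, 1) -> compute(1, 0) -> 1

Answer: 1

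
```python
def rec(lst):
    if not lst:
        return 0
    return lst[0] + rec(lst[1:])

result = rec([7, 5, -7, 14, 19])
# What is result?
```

7 + 5 + (-7) + 14 + 19 + 0 = 38

Answer: 38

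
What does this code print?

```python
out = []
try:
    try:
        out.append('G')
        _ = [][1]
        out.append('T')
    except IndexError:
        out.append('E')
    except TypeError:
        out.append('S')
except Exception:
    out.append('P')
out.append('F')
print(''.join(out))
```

Execution trace: 'G' (inner try body) → 'E' (inner except IndexError) → 'F' (after the try/except). Output: GEF

Answer: GEF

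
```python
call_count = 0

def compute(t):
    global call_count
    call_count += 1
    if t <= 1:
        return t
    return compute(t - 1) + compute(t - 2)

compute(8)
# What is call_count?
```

Calls(t) = 1 + Calls(t-1) + Calls(t-2); Calls(0)=Calls(1)=1. For t=8 this gives 67.

Answer: 67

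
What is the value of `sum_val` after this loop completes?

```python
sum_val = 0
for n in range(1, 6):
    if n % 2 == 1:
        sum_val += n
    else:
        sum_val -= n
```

Add odd, subtract even
`sum_val` takes the values: 0 → 1 → -1 → 2 → -2 → 3

Answer: 3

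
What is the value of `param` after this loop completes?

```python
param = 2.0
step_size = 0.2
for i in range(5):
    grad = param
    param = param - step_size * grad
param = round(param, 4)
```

Gradient descent: w = 2.0 * (1 - 0.2)^5
`param` takes the values: 2.0 → 1.6 → 1.28 → 1.024 → 0.8192 → 0.65536 → 0.6554

Answer: 0.6554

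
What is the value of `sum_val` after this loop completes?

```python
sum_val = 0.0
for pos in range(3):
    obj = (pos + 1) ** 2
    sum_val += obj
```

Sum of squared losses 1² + 2² + ... + 3²
`sum_val` takes the values: 0.0 → 1.0 → 5.0 → 14.0

Answer: 14.0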